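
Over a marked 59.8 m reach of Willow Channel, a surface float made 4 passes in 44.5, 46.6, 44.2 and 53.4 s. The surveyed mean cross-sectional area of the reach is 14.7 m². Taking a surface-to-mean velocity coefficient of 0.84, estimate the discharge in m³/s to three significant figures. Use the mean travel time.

15.7 m³/s

t̄ = (44.5 + 46.6 + 44.2 + 53.4) / 4 = 47.175 s
v_surface = L / t̄ = 59.8 / 47.175 = 1.268 m/s
v_mean = 0.84 × 1.268 = 1.065 m/s
Q = A × v_mean = 14.7 × 1.065 = 15.65 m³/s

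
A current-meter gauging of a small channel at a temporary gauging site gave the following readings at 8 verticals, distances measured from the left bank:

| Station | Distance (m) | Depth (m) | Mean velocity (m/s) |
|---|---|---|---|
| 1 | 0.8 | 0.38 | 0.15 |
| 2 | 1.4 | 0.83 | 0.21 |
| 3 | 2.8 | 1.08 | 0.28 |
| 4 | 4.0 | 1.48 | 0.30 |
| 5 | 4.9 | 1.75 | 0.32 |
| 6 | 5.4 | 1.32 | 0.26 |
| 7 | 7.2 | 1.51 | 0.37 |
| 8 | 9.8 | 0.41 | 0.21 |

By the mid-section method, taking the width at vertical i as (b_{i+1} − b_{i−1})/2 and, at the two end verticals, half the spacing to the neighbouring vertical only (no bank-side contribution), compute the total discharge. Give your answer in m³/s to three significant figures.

3.18 m³/s

w_1 = (1.4 − 0.8)/2 = 0.3 m; q_1 = 0.15 × 0.38 × 0.3 = 0.01710 m³/s
w_2 = (2.8 − 0.8)/2 = 1 m; q_2 = 0.21 × 0.83 × 1 = 0.1743 m³/s
w_3 = (4.0 − 1.4)/2 = 1.3 m; q_3 = 0.28 × 1.08 × 1.3 = 0.3931 m³/s
w_4 = (4.9 − 2.8)/2 = 1.05 m; q_4 = 0.30 × 1.48 × 1.05 = 0.4662 m³/s
w_5 = (5.4 − 4.0)/2 = 0.7 m; q_5 = 0.32 × 1.75 × 0.7 = 0.3920 m³/s
w_6 = (7.2 − 4.9)/2 = 1.15 m; q_6 = 0.26 × 1.32 × 1.15 = 0.3947 m³/s
w_7 = (9.8 − 5.4)/2 = 2.2 m; q_7 = 0.37 × 1.51 × 2.2 = 1.229 m³/s
w_8 = (9.8 − 7.2)/2 = 1.3 m; q_8 = 0.21 × 0.41 × 1.3 = 0.1119 m³/s
Q = Σ qᵢ = 3.178 m³/s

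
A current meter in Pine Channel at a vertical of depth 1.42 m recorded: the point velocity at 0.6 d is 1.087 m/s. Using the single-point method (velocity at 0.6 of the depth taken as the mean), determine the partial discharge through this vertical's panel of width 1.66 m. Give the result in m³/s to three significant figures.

2.56 m³/s

v̄ = v₀.₆ = 1.087 m/s
q = v̄ × d × w = 1.087 × 1.42 × 1.66 = 2.562 m³/s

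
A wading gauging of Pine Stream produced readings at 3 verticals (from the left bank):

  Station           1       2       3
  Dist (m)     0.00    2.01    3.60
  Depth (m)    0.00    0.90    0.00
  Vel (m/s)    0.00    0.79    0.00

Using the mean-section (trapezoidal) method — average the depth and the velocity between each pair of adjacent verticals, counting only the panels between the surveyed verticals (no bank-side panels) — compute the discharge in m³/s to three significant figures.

0.640 m³/s

Panel 1-2: Δb = 2.01 m, d̄ = (0.00+0.90)/2 = 0.45, v̄ = (0.00+0.79)/2 = 0.395 → q = 2.01×0.45×0.395 = 0.3573 m³/s
Panel 2-3: Δb = 1.59 m, d̄ = (0.90+0.00)/2 = 0.45, v̄ = (0.79+0.00)/2 = 0.395 → q = 1.59×0.45×0.395 = 0.2826 m³/s
Q = Σ q = 0.6399 m³/s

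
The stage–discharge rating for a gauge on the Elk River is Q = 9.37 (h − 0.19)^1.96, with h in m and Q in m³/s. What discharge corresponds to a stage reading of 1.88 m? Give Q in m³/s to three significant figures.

Q = 9.37 × (1.88 − 0.19)^1.96 = 9.37 × 1.69^1.96 = 26.21 m³/s

26.2 m³/s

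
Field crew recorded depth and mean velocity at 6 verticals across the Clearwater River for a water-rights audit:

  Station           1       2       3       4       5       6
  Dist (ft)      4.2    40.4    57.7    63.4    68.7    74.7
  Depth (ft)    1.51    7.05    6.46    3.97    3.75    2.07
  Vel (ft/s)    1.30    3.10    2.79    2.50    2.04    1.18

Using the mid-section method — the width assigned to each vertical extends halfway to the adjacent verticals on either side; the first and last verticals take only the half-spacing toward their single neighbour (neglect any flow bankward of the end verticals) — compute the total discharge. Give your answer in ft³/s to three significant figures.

w_1 = (40.4 − 4.2)/2 = 18.1 ft; q_1 = 1.30 × 1.51 × 18.1 = 35.53 ft³/s
w_2 = (57.7 − 4.2)/2 = 26.75 ft; q_2 = 3.10 × 7.05 × 26.75 = 584.6 ft³/s
w_3 = (63.4 − 40.4)/2 = 11.5 ft; q_3 = 2.79 × 6.46 × 11.5 = 207.3 ft³/s
w_4 = (68.7 − 57.7)/2 = 5.5 ft; q_4 = 2.50 × 3.97 × 5.5 = 54.59 ft³/s
w_5 = (74.7 − 63.4)/2 = 5.65 ft; q_5 = 2.04 × 3.75 × 5.65 = 43.22 ft³/s
w_6 = (74.7 − 68.7)/2 = 3 ft; q_6 = 1.18 × 2.07 × 3 = 7.328 ft³/s
Q = Σ qᵢ = 932.6 ft³/s

933 ft³/s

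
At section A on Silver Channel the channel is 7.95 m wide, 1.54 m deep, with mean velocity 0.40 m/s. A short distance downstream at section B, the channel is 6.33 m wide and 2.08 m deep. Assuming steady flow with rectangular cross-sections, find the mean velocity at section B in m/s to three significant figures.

Q = A₁V₁ = (7.95×1.54) × 0.40 = 4.897 m³/s
A₂ = 6.33 × 2.08 = 13.17 m²
V₂ = Q/A₂ = 4.897/13.17 = 0.3719 m/s

0.372 m/s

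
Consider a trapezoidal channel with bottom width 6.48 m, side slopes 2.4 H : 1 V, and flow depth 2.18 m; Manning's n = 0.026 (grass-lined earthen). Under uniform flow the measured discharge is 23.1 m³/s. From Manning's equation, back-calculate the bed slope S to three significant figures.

0.000342

A = (b + z·y)·y = (6.48 + 2.4×2.18)×2.18 = 25.53 m²
P = b + 2y√(1+z²) = 6.48 + 2×2.18×√(1+2.4²) = 17.82 m
R = A/P = 25.53/17.82 = 1.433 m
S = (Q·n / (1·A·R^(2/3)))² = (23.1×0.026 / (1×25.53×1.271))² = 0.0003425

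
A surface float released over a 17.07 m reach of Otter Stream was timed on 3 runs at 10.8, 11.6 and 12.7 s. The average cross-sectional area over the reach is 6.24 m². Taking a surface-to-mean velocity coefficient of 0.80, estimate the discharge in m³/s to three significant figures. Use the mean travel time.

t̄ = (10.8 + 11.6 + 12.7) / 3 = 11.7 s
v_surface = L / t̄ = 17.07 / 11.7 = 1.459 m/s
v_mean = 0.80 × 1.459 = 1.167 m/s
Q = A × v_mean = 6.24 × 1.167 = 7.283 m³/s

7.28 m³/s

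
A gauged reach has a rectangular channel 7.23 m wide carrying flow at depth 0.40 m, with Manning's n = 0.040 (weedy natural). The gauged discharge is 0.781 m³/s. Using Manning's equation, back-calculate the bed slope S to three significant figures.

0.000455

A = b·y = 7.23 × 0.40 = 2.892 m²
P = b + 2y = 7.23 + 2×0.40 = 8.030 m
R = A/P = 2.892/8.030 = 0.3601 m
S = (Q·n / (1·A·R^(2/3)))² = (0.781×0.040 / (1×2.892×0.5062))² = 0.0004554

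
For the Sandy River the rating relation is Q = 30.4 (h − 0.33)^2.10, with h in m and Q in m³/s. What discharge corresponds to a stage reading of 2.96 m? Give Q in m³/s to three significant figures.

Q = 30.4 × (2.96 − 0.33)^2.10 = 30.4 × 2.63^2.10 = 231.6 m³/s

232 m³/s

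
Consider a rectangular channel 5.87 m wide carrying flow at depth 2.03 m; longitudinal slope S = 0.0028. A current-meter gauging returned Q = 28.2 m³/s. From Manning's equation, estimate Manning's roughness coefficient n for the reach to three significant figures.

A = b·y = 5.87 × 2.03 = 11.92 m²
P = b + 2y = 5.87 + 2×2.03 = 9.930 m
R = A/P = 11.92/9.930 = 1.200 m
n = (1/Q)·A·R^(2/3)·S^(1/2) = (1/28.2) × 11.92 × 1.129 × 0.05292 = 0.02525

0.0252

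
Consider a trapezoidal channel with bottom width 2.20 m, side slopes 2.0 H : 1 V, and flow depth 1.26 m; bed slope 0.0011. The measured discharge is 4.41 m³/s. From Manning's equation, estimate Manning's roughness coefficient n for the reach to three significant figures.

A = (b + z·y)·y = (2.20 + 2.0×1.26)×1.26 = 5.947 m²
P = b + 2y√(1+z²) = 2.20 + 2×1.26×√(1+2.0²) = 7.835 m
R = A/P = 5.947/7.835 = 0.7591 m
n = (1/Q)·A·R^(2/3)·S^(1/2) = (1/4.41) × 5.947 × 0.8321 × 0.03317 = 0.03722

0.0372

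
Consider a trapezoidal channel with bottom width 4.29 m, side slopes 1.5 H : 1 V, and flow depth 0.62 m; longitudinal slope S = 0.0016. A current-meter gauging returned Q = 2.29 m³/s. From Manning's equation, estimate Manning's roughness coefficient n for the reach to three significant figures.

A = (b + z·y)·y = (4.29 + 1.5×0.62)×0.62 = 3.236 m²
P = b + 2y√(1+z²) = 4.29 + 2×0.62×√(1+1.5²) = 6.525 m
R = A/P = 3.236/6.525 = 0.4960 m
n = (1/Q)·A·R^(2/3)·S^(1/2) = (1/2.29) × 3.236 × 0.6266 × 0.04000 = 0.03542

0.0354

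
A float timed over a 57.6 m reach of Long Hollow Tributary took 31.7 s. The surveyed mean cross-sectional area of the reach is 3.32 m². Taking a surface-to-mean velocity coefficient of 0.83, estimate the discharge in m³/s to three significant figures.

5.01 m³/s

v_surface = L / t̄ = 57.6 / 31.7 = 1.817 m/s
v_mean = 0.83 × 1.817 = 1.508 m/s
Q = A × v_mean = 3.32 × 1.508 = 5.007 m³/s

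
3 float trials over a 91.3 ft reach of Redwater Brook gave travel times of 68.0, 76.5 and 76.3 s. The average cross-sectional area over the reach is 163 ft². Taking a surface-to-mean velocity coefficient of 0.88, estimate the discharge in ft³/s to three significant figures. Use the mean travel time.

t̄ = (68.0 + 76.5 + 76.3) / 3 = 73.6 s
v_surface = L / t̄ = 91.3 / 73.6 = 1.240 ft/s
v_mean = 0.88 × 1.240 = 1.092 ft/s
Q = A × v_mean = 163 × 1.092 = 177.9 ft³/s

178 ft³/s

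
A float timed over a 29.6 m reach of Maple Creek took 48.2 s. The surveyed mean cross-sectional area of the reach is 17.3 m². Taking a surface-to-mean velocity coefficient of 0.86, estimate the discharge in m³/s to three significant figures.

9.14 m³/s

v_surface = L / t̄ = 29.6 / 48.2 = 0.6141 m/s
v_mean = 0.86 × 0.6141 = 0.5281 m/s
Q = A × v_mean = 17.3 × 0.5281 = 9.137 m³/s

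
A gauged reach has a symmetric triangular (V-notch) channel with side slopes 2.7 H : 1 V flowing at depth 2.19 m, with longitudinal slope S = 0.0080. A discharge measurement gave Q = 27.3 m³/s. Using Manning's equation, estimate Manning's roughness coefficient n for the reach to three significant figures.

A = z·y² = 2.7×2.19² = 12.95 m²
P = 2y√(1+z²) = 2×2.19×√(1+2.7²) = 12.61 m
R = A/P = 12.95/12.61 = 1.027 m
n = (1/Q)·A·R^(2/3)·S^(1/2) = (1/27.3) × 12.95 × 1.018 × 0.08944 = 0.04318

0.0432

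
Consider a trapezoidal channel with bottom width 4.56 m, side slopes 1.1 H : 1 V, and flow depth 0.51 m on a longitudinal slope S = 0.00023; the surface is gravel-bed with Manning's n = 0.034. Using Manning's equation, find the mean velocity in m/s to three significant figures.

0.254 m/s

A = (b + z·y)·y = (4.56 + 1.1×0.51)×0.51 = 2.612 m²
P = b + 2y√(1+z²) = 4.56 + 2×0.51×√(1+1.1²) = 6.076 m
R = A/P = 2.612/6.076 = 0.4298 m
Q = (1/n)·A·R^(2/3)·S^(1/2) = (1/0.034) × 2.612 × 0.4298^(2/3) × 0.00023^(1/2) = 0.6635 m³/s
V = Q/A = 0.6635/2.612 = 0.2540 m/s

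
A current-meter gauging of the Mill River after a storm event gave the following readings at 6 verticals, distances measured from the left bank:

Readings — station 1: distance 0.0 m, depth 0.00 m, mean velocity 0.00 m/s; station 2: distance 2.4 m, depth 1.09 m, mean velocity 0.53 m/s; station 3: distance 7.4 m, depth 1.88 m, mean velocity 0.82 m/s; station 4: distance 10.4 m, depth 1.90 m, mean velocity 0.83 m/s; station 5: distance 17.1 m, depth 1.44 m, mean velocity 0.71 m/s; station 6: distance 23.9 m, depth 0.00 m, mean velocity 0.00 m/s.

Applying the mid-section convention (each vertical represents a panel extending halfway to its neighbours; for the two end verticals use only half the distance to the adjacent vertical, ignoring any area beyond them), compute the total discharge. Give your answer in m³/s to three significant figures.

22.9 m³/s

w_2 = (7.4 − 0.0)/2 = 3.7 m; q_2 = 0.53 × 1.09 × 3.7 = 2.137 m³/s
w_3 = (10.4 − 2.4)/2 = 4 m; q_3 = 0.82 × 1.88 × 4 = 6.166 m³/s
w_4 = (17.1 − 7.4)/2 = 4.85 m; q_4 = 0.83 × 1.90 × 4.85 = 7.648 m³/s
w_5 = (23.9 − 10.4)/2 = 6.75 m; q_5 = 0.71 × 1.44 × 6.75 = 6.901 m³/s
Stations 1, 6 contribute zero (depth or velocity is 0).
Q = Σ qᵢ = 22.85 m³/s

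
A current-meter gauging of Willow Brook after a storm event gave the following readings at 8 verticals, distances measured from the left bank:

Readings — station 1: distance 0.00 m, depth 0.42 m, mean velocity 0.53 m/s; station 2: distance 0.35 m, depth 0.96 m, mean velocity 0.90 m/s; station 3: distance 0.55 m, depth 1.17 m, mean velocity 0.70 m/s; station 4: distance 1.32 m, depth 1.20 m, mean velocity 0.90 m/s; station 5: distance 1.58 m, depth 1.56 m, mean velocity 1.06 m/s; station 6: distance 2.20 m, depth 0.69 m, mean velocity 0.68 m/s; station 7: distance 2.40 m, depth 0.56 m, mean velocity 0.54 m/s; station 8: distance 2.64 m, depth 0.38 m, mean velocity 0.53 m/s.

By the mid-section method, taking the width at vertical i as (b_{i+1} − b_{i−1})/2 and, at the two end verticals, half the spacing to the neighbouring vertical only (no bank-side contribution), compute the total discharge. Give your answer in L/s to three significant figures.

2240 L/s

w_1 = (0.35 − 0.00)/2 = 0.175 m; q_1 = 0.53 × 0.42 × 0.175 = 0.03896 m³/s
w_2 = (0.55 − 0.00)/2 = 0.275 m; q_2 = 0.90 × 0.96 × 0.275 = 0.2376 m³/s
w_3 = (1.32 − 0.35)/2 = 0.485 m; q_3 = 0.70 × 1.17 × 0.485 = 0.3972 m³/s
w_4 = (1.58 − 0.55)/2 = 0.515 m; q_4 = 0.90 × 1.20 × 0.515 = 0.5562 m³/s
w_5 = (2.20 − 1.32)/2 = 0.44 m; q_5 = 1.06 × 1.56 × 0.44 = 0.7276 m³/s
w_6 = (2.40 − 1.58)/2 = 0.41 m; q_6 = 0.68 × 0.69 × 0.41 = 0.1924 m³/s
w_7 = (2.64 − 2.20)/2 = 0.22 m; q_7 = 0.54 × 0.56 × 0.22 = 0.06653 m³/s
w_8 = (2.64 − 2.40)/2 = 0.12 m; q_8 = 0.53 × 0.38 × 0.12 = 0.02417 m³/s
Q = Σ qᵢ = 2.241 m³/s
= 2.241 × 1000 = 2241 L/s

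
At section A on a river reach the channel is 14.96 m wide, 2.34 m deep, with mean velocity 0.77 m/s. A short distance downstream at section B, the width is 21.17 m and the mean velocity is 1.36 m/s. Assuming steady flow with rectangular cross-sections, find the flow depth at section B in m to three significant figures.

0.936 m

Q = A₁V₁ = (14.96×2.34) × 0.77 = 26.95 m³/s
d₂ = Q/(b₂ V₂) = 26.95/(21.17×1.36) = 0.9362 m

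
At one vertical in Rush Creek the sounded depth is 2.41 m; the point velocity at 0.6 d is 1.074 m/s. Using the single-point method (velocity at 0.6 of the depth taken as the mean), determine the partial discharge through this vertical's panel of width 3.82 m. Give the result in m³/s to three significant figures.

v̄ = v₀.₆ = 1.074 m/s
q = v̄ × d × w = 1.074 × 2.41 × 3.82 = 9.887 m³/s

9.89 m³/s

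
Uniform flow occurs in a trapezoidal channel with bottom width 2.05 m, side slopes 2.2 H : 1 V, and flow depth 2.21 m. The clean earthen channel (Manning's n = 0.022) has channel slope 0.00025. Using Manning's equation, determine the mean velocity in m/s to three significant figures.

0.812 m/s

A = (b + z·y)·y = (2.05 + 2.2×2.21)×2.21 = 15.28 m²
P = b + 2y√(1+z²) = 2.05 + 2×2.21×√(1+2.2²) = 12.73 m
R = A/P = 15.28/12.73 = 1.200 m
Q = (1/n)·A·R^(2/3)·S^(1/2) = (1/0.022) × 15.28 × 1.200^(2/3) × 0.00025^(1/2) = 12.40 m³/s
V = Q/A = 12.40/15.28 = 0.8115 m/s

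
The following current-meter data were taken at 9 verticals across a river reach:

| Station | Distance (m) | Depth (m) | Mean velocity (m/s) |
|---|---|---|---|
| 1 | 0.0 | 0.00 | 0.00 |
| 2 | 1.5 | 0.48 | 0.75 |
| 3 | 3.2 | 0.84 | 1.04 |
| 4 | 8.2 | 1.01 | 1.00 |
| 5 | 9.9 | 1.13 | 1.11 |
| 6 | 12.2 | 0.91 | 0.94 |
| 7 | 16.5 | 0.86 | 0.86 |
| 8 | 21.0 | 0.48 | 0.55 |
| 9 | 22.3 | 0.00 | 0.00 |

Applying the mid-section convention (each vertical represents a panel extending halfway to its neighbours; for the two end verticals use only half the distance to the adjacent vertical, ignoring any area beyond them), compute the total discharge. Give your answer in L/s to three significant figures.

16200 L/s

w_2 = (3.2 − 0.0)/2 = 1.6 m; q_2 = 0.75 × 0.48 × 1.6 = 0.5760 m³/s
w_3 = (8.2 − 1.5)/2 = 3.35 m; q_3 = 1.04 × 0.84 × 3.35 = 2.927 m³/s
w_4 = (9.9 − 3.2)/2 = 3.35 m; q_4 = 1.00 × 1.01 × 3.35 = 3.384 m³/s
w_5 = (12.2 − 8.2)/2 = 2 m; q_5 = 1.11 × 1.13 × 2 = 2.509 m³/s
w_6 = (16.5 − 9.9)/2 = 3.3 m; q_6 = 0.94 × 0.91 × 3.3 = 2.823 m³/s
w_7 = (21.0 − 12.2)/2 = 4.4 m; q_7 = 0.86 × 0.86 × 4.4 = 3.254 m³/s
w_8 = (22.3 − 16.5)/2 = 2.9 m; q_8 = 0.55 × 0.48 × 2.9 = 0.7656 m³/s
Stations 1, 9 contribute zero (depth or velocity is 0).
Q = Σ qᵢ = 16.24 m³/s
= 16.24 × 1000 = 16240 L/s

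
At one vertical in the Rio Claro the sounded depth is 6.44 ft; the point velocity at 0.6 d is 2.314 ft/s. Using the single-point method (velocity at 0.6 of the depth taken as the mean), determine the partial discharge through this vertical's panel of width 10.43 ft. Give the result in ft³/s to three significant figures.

v̄ = v₀.₆ = 2.314 ft/s
q = v̄ × d × w = 2.314 × 6.44 × 10.43 = 155.4 ft³/s

155 ft³/s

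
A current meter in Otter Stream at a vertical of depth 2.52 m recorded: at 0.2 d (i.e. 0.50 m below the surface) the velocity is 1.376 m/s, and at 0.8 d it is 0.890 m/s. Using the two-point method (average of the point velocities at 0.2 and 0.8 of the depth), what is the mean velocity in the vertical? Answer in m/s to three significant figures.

v̄ = (1.376 + 0.890) / 2 = 1.133 m/s

1.13 m/s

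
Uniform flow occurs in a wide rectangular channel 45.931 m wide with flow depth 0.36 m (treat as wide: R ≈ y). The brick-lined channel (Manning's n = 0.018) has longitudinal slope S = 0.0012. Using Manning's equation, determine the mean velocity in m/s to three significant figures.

A = b·y = 45.931 × 0.36 = 16.54 m²
Wide channel: R ≈ y = 0.36 m
Q = (1/n)·A·R^(2/3)·S^(1/2) = (1/0.018) × 16.54 × 0.3600^(2/3) × 0.0012^(1/2) = 16.10 m³/s
V = Q/A = 16.10/16.54 = 0.9739 m/s

0.974 m/s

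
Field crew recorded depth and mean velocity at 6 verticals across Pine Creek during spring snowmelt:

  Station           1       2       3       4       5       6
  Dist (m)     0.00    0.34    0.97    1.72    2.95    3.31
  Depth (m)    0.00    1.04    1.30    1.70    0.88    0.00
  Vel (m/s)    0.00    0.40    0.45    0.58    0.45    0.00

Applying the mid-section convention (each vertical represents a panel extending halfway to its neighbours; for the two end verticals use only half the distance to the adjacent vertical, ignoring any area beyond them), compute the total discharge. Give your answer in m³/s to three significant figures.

w_2 = (0.97 − 0.00)/2 = 0.485 m; q_2 = 0.40 × 1.04 × 0.485 = 0.2018 m³/s
w_3 = (1.72 − 0.34)/2 = 0.69 m; q_3 = 0.45 × 1.30 × 0.69 = 0.4037 m³/s
w_4 = (2.95 − 0.97)/2 = 0.99 m; q_4 = 0.58 × 1.70 × 0.99 = 0.9761 m³/s
w_5 = (3.31 − 1.72)/2 = 0.795 m; q_5 = 0.45 × 0.88 × 0.795 = 0.3148 m³/s
Stations 1, 6 contribute zero (depth or velocity is 0).
Q = Σ qᵢ = 1.896 m³/s

1.90 m³/s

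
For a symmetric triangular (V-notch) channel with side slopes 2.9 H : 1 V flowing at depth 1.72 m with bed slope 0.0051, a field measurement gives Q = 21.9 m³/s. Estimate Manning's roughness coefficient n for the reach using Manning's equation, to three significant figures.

A = z·y² = 2.9×1.72² = 8.579 m²
P = 2y√(1+z²) = 2×1.72×√(1+2.9²) = 10.55 m
R = A/P = 8.579/10.55 = 0.8130 m
n = (1/Q)·A·R^(2/3)·S^(1/2) = (1/21.9) × 8.579 × 0.8711 × 0.07141 = 0.02437

0.0244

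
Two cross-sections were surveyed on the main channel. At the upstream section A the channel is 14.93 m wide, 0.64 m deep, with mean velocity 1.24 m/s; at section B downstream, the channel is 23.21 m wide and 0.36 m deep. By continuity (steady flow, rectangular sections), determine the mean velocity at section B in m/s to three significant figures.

Q = A₁V₁ = (14.93×0.64) × 1.24 = 11.85 m³/s
A₂ = 23.21 × 0.36 = 8.356 m²
V₂ = Q/A₂ = 11.85/8.356 = 1.418 m/s

1.42 m/s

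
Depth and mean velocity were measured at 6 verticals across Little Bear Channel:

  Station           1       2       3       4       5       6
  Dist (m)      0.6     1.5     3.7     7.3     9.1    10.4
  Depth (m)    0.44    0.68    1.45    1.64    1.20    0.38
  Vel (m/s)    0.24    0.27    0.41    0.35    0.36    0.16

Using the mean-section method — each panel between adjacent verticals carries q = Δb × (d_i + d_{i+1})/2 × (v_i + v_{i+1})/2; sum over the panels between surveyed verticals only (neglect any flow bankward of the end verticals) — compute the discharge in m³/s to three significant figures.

4.21 m³/s

Panel 1-2: Δb = 0.9 m, d̄ = (0.44+0.68)/2 = 0.56, v̄ = (0.24+0.27)/2 = 0.255 → q = 0.9×0.56×0.255 = 0.1285 m³/s
Panel 2-3: Δb = 2.2 m, d̄ = (0.68+1.45)/2 = 1.065, v̄ = (0.27+0.41)/2 = 0.34 → q = 2.2×1.065×0.34 = 0.7966 m³/s
Panel 3-4: Δb = 3.6 m, d̄ = (1.45+1.64)/2 = 1.545, v̄ = (0.41+0.35)/2 = 0.38 → q = 3.6×1.545×0.38 = 2.114 m³/s
Panel 4-5: Δb = 1.8 m, d̄ = (1.64+1.20)/2 = 1.42, v̄ = (0.35+0.36)/2 = 0.355 → q = 1.8×1.42×0.355 = 0.9074 m³/s
Panel 5-6: Δb = 1.3 m, d̄ = (1.20+0.38)/2 = 0.79, v̄ = (0.36+0.16)/2 = 0.26 → q = 1.3×0.79×0.26 = 0.2670 m³/s
Q = Σ q = 4.213 m³/s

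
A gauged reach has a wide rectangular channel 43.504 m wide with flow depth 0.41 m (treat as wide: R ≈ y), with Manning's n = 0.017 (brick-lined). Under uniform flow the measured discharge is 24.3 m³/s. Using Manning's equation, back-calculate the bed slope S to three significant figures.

0.00176

A = b·y = 43.504 × 0.41 = 17.84 m²
Wide channel: R ≈ y = 0.41 m
S = (Q·n / (1·A·R^(2/3)))² = (24.3×0.017 / (1×17.84×0.5519))² = 0.001761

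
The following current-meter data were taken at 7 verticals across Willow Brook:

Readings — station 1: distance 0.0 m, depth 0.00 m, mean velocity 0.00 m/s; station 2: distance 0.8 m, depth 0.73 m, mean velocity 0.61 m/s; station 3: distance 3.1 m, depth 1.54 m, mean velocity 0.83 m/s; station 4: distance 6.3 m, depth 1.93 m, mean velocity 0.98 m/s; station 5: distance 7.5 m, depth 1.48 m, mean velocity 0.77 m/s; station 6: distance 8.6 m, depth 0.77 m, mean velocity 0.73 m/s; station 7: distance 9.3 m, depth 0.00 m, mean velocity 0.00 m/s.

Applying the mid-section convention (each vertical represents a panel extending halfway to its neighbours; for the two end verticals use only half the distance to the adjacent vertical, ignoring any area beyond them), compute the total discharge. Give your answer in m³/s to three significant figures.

w_2 = (3.1 − 0.0)/2 = 1.55 m; q_2 = 0.61 × 0.73 × 1.55 = 0.6902 m³/s
w_3 = (6.3 − 0.8)/2 = 2.75 m; q_3 = 0.83 × 1.54 × 2.75 = 3.515 m³/s
w_4 = (7.5 − 3.1)/2 = 2.2 m; q_4 = 0.98 × 1.93 × 2.2 = 4.161 m³/s
w_5 = (8.6 − 6.3)/2 = 1.15 m; q_5 = 0.77 × 1.48 × 1.15 = 1.311 m³/s
w_6 = (9.3 − 7.5)/2 = 0.9 m; q_6 = 0.73 × 0.77 × 0.9 = 0.5059 m³/s
Stations 1, 7 contribute zero (depth or velocity is 0).
Q = Σ qᵢ = 10.18 m³/s

10.2 m³/s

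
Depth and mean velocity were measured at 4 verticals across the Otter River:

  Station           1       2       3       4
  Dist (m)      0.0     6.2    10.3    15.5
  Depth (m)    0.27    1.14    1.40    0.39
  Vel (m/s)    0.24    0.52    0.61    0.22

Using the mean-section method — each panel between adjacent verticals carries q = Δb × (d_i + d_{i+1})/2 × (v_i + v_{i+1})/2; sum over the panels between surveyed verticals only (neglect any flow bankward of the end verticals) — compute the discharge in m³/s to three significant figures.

6.53 m³/s

Panel 1-2: Δb = 6.2 m, d̄ = (0.27+1.14)/2 = 0.705, v̄ = (0.24+0.52)/2 = 0.38 → q = 6.2×0.705×0.38 = 1.661 m³/s
Panel 2-3: Δb = 4.1 m, d̄ = (1.14+1.40)/2 = 1.27, v̄ = (0.52+0.61)/2 = 0.565 → q = 4.1×1.27×0.565 = 2.942 m³/s
Panel 3-4: Δb = 5.2 m, d̄ = (1.40+0.39)/2 = 0.895, v̄ = (0.61+0.22)/2 = 0.415 → q = 5.2×0.895×0.415 = 1.931 m³/s
Q = Σ q = 6.534 m³/s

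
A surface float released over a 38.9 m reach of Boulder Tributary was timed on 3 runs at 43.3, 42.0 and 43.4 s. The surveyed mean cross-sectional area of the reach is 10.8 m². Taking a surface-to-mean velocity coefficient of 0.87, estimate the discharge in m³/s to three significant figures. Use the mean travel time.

8.52 m³/s

t̄ = (43.3 + 42.0 + 43.4) / 3 = 42.9 s
v_surface = L / t̄ = 38.9 / 42.9 = 0.9068 m/s
v_mean = 0.87 × 0.9068 = 0.7889 m/s
Q = A × v_mean = 10.8 × 0.7889 = 8.520 m³/s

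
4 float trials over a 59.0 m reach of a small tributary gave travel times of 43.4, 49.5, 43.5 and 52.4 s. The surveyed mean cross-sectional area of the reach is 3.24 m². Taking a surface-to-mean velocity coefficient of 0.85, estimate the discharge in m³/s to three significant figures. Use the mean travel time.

t̄ = (43.4 + 49.5 + 43.5 + 52.4) / 4 = 47.2 s
v_surface = L / t̄ = 59.0 / 47.2 = 1.250 m/s
v_mean = 0.85 × 1.250 = 1.063 m/s
Q = A × v_mean = 3.24 × 1.063 = 3.443 m³/s

3.44 m³/s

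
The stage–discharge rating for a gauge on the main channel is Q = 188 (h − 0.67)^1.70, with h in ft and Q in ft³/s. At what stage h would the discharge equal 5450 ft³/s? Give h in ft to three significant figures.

h − h₀ = (Q/C)^(1/b) = (5450/188)^(1/1.70) = 7.247 ft
h = 0.67 + 7.247 = 7.917 ft

7.92 ft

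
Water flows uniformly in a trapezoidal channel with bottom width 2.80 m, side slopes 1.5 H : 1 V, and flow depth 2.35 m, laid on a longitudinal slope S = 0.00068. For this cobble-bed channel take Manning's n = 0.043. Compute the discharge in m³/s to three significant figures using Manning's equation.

10.8 m³/s

A = (b + z·y)·y = (2.80 + 1.5×2.35)×2.35 = 14.86 m²
P = b + 2y√(1+z²) = 2.80 + 2×2.35×√(1+1.5²) = 11.27 m
R = A/P = 14.86/11.27 = 1.319 m
Q = (1/n)·A·R^(2/3)·S^(1/2) = (1/0.043) × 14.86 × 1.319^(2/3) × 0.00068^(1/2) = 10.84 m³/s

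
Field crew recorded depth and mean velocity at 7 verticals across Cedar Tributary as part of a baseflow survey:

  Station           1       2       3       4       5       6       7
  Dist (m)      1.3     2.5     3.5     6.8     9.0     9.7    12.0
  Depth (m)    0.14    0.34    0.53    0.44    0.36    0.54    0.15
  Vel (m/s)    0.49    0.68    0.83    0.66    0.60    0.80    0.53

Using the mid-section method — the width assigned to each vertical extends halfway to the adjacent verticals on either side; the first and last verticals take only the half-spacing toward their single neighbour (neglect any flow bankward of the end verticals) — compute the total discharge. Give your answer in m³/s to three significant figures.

3.09 m³/s

w_1 = (2.5 − 1.3)/2 = 0.6 m; q_1 = 0.49 × 0.14 × 0.6 = 0.04116 m³/s
w_2 = (3.5 − 1.3)/2 = 1.1 m; q_2 = 0.68 × 0.34 × 1.1 = 0.2543 m³/s
w_3 = (6.8 − 2.5)/2 = 2.15 m; q_3 = 0.83 × 0.53 × 2.15 = 0.9458 m³/s
w_4 = (9.0 − 3.5)/2 = 2.75 m; q_4 = 0.66 × 0.44 × 2.75 = 0.7986 m³/s
w_5 = (9.7 − 6.8)/2 = 1.45 m; q_5 = 0.60 × 0.36 × 1.45 = 0.3132 m³/s
w_6 = (12.0 − 9.0)/2 = 1.5 m; q_6 = 0.80 × 0.54 × 1.5 = 0.6480 m³/s
w_7 = (12.0 − 9.7)/2 = 1.15 m; q_7 = 0.53 × 0.15 × 1.15 = 0.09143 m³/s
Q = Σ qᵢ = 3.092 m³/s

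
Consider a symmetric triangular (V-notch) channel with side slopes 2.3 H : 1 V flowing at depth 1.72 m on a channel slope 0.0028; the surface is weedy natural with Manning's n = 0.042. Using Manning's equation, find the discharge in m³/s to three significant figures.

A = z·y² = 2.3×1.72² = 6.804 m²
P = 2y√(1+z²) = 2×1.72×√(1+2.3²) = 8.627 m
R = A/P = 6.804/8.627 = 0.7887 m
Q = (1/n)·A·R^(2/3)·S^(1/2) = (1/0.042) × 6.804 × 0.7887^(2/3) × 0.0028^(1/2) = 7.318 m³/s

7.32 m³/s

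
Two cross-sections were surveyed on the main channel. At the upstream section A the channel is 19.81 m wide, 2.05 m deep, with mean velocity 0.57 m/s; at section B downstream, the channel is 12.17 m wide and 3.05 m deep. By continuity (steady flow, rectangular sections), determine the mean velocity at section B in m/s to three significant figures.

0.624 m/s

Q = A₁V₁ = (19.81×2.05) × 0.57 = 23.15 m³/s
A₂ = 12.17 × 3.05 = 37.12 m²
V₂ = Q/A₂ = 23.15/37.12 = 0.6236 m/s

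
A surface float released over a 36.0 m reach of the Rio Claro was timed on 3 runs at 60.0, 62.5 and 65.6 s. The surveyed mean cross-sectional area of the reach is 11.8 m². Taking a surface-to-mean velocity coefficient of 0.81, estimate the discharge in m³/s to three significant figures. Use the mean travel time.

t̄ = (60.0 + 62.5 + 65.6) / 3 = 62.7 s
v_surface = L / t̄ = 36.0 / 62.7 = 0.5742 m/s
v_mean = 0.81 × 0.5742 = 0.4651 m/s
Q = A × v_mean = 11.8 × 0.4651 = 5.488 m³/s

5.49 m³/s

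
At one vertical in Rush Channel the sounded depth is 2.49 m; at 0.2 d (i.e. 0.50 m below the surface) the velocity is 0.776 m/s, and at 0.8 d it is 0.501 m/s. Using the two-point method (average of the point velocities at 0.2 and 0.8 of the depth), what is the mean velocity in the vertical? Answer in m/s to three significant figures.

v̄ = (0.776 + 0.501) / 2 = 0.6385 m/s

0.639 m/s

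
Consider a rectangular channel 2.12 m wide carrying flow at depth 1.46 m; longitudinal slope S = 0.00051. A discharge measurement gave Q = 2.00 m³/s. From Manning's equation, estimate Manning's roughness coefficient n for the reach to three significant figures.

0.0253

A = b·y = 2.12 × 1.46 = 3.095 m²
P = b + 2y = 2.12 + 2×1.46 = 5.040 m
R = A/P = 3.095/5.040 = 0.6141 m
n = (1/Q)·A·R^(2/3)·S^(1/2) = (1/2.00) × 3.095 × 0.7225 × 0.02258 = 0.02525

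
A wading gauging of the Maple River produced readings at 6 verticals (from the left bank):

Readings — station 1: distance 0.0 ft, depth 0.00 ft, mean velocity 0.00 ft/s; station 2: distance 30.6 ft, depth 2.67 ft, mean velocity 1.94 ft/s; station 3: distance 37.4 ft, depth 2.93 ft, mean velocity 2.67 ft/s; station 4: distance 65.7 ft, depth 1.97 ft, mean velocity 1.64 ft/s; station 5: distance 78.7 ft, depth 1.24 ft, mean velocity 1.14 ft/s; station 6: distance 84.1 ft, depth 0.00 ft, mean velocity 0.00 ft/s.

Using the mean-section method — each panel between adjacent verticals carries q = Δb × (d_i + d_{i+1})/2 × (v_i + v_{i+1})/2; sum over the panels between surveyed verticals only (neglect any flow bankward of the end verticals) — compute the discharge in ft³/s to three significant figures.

Panel 1-2: Δb = 30.6 ft, d̄ = (0.00+2.67)/2 = 1.335, v̄ = (0.00+1.94)/2 = 0.97 → q = 30.6×1.335×0.97 = 39.63 ft³/s
Panel 2-3: Δb = 6.8 ft, d̄ = (2.67+2.93)/2 = 2.8, v̄ = (1.94+2.67)/2 = 2.305 → q = 6.8×2.8×2.305 = 43.89 ft³/s
Panel 3-4: Δb = 28.3 ft, d̄ = (2.93+1.97)/2 = 2.45, v̄ = (2.67+1.64)/2 = 2.155 → q = 28.3×2.45×2.155 = 149.4 ft³/s
Panel 4-5: Δb = 13 ft, d̄ = (1.97+1.24)/2 = 1.605, v̄ = (1.64+1.14)/2 = 1.39 → q = 13×1.605×1.39 = 29.00 ft³/s
Panel 5-6: Δb = 5.4 ft, d̄ = (1.24+0.00)/2 = 0.62, v̄ = (1.14+0.00)/2 = 0.57 → q = 5.4×0.62×0.57 = 1.908 ft³/s
Q = Σ q = 263.8 ft³/s

264 ft³/s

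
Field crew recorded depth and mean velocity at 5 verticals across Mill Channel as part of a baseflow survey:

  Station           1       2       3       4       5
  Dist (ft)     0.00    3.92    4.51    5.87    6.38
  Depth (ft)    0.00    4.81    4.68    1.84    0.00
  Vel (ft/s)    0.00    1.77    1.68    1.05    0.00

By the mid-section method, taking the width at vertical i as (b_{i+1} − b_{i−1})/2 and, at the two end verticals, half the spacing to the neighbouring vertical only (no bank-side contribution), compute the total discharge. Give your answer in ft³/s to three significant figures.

w_2 = (4.51 − 0.00)/2 = 2.255 ft; q_2 = 1.77 × 4.81 × 2.255 = 19.20 ft³/s
w_3 = (5.87 − 3.92)/2 = 0.975 ft; q_3 = 1.68 × 4.68 × 0.975 = 7.666 ft³/s
w_4 = (6.38 − 4.51)/2 = 0.935 ft; q_4 = 1.05 × 1.84 × 0.935 = 1.806 ft³/s
Stations 1, 5 contribute zero (depth or velocity is 0).
Q = Σ qᵢ = 28.67 ft³/s

28.7 ft³/s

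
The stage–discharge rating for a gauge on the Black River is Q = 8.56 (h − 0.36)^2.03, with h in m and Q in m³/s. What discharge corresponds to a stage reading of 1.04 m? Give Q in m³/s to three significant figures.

3.91 m³/s

Q = 8.56 × (1.04 − 0.36)^2.03 = 8.56 × 0.68^2.03 = 3.913 m³/s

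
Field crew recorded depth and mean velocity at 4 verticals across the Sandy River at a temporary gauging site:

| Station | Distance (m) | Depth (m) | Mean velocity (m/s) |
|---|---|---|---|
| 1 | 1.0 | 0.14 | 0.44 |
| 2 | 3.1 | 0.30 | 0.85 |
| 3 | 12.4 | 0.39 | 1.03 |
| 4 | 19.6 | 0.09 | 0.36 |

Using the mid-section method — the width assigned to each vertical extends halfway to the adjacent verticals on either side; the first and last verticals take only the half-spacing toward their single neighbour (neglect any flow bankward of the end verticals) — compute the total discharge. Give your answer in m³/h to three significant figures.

17800 m³/h

w_1 = (3.1 − 1.0)/2 = 1.05 m; q_1 = 0.44 × 0.14 × 1.05 = 0.06468 m³/s
w_2 = (12.4 − 1.0)/2 = 5.7 m; q_2 = 0.85 × 0.30 × 5.7 = 1.454 m³/s
w_3 = (19.6 − 3.1)/2 = 8.25 m; q_3 = 1.03 × 0.39 × 8.25 = 3.314 m³/s
w_4 = (19.6 − 12.4)/2 = 3.6 m; q_4 = 0.36 × 0.09 × 3.6 = 0.1166 m³/s
Q = Σ qᵢ = 4.949 m³/s
= 4.949 × 3600 = 17820 m³/h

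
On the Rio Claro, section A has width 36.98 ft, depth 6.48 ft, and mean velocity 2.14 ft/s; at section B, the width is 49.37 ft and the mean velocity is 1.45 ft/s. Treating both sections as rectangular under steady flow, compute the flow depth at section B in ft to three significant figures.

7.16 ft

Q = A₁V₁ = (36.98×6.48) × 2.14 = 512.8 ft³/s
d₂ = Q/(b₂ V₂) = 512.8/(49.37×1.45) = 7.163 ft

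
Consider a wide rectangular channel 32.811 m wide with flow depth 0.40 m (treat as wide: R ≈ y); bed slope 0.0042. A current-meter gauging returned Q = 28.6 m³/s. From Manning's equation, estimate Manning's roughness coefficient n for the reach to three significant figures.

A = b·y = 32.811 × 0.40 = 13.12 m²
Wide channel: R ≈ y = 0.40 m
n = (1/Q)·A·R^(2/3)·S^(1/2) = (1/28.6) × 13.12 × 0.5429 × 0.06481 = 0.01615

0.0161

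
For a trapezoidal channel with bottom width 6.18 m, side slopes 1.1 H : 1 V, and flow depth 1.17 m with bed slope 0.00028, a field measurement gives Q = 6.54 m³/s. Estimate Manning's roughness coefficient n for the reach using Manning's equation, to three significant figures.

A = (b + z·y)·y = (6.18 + 1.1×1.17)×1.17 = 8.736 m²
P = b + 2y√(1+z²) = 6.18 + 2×1.17×√(1+1.1²) = 9.659 m
R = A/P = 8.736/9.659 = 0.9045 m
n = (1/Q)·A·R^(2/3)·S^(1/2) = (1/6.54) × 8.736 × 0.9353 × 0.01673 = 0.02091

0.0209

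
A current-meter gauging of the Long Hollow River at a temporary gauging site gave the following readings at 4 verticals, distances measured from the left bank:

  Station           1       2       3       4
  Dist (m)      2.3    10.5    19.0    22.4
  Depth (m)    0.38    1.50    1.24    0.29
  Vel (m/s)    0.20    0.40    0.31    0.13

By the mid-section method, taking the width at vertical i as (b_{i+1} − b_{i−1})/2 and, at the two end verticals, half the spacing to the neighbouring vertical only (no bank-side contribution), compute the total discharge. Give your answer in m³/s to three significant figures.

7.67 m³/s

w_1 = (10.5 − 2.3)/2 = 4.1 m; q_1 = 0.20 × 0.38 × 4.1 = 0.3116 m³/s
w_2 = (19.0 − 2.3)/2 = 8.35 m; q_2 = 0.40 × 1.50 × 8.35 = 5.010 m³/s
w_3 = (22.4 − 10.5)/2 = 5.95 m; q_3 = 0.31 × 1.24 × 5.95 = 2.287 m³/s
w_4 = (22.4 − 19.0)/2 = 1.7 m; q_4 = 0.13 × 0.29 × 1.7 = 0.06409 m³/s
Q = Σ qᵢ = 7.673 m³/s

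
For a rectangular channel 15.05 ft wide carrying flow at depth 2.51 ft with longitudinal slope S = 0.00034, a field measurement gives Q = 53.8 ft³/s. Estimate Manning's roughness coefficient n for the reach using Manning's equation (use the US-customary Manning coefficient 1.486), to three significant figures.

0.0293

A = b·y = 15.05 × 2.51 = 37.78 ft²
P = b + 2y = 15.05 + 2×2.51 = 20.07 ft
R = A/P = 37.78/20.07 = 1.882 ft
n = (1.486/Q)·A·R^(2/3)·S^(1/2) = (1.486/53.8) × 37.78 × 1.524 × 0.01844 = 0.02933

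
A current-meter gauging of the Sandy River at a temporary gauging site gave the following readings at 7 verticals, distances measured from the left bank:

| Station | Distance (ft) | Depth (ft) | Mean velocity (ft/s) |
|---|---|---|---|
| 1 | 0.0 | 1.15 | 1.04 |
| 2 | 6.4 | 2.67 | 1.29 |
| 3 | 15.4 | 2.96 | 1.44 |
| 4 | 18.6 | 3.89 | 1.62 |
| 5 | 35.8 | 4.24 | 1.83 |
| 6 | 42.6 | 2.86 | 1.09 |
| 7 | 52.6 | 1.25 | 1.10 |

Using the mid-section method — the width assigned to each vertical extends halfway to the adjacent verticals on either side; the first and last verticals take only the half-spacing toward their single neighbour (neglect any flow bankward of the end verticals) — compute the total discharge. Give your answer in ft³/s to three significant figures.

247 ft³/s

w_1 = (6.4 − 0.0)/2 = 3.2 ft; q_1 = 1.04 × 1.15 × 3.2 = 3.827 ft³/s
w_2 = (15.4 − 0.0)/2 = 7.7 ft; q_2 = 1.29 × 2.67 × 7.7 = 26.52 ft³/s
w_3 = (18.6 − 6.4)/2 = 6.1 ft; q_3 = 1.44 × 2.96 × 6.1 = 26.00 ft³/s
w_4 = (35.8 − 15.4)/2 = 10.2 ft; q_4 = 1.62 × 3.89 × 10.2 = 64.28 ft³/s
w_5 = (42.6 − 18.6)/2 = 12 ft; q_5 = 1.83 × 4.24 × 12 = 93.11 ft³/s
w_6 = (52.6 − 35.8)/2 = 8.4 ft; q_6 = 1.09 × 2.86 × 8.4 = 26.19 ft³/s
w_7 = (52.6 − 42.6)/2 = 5 ft; q_7 = 1.10 × 1.25 × 5 = 6.875 ft³/s
Q = Σ qᵢ = 246.8 ft³/s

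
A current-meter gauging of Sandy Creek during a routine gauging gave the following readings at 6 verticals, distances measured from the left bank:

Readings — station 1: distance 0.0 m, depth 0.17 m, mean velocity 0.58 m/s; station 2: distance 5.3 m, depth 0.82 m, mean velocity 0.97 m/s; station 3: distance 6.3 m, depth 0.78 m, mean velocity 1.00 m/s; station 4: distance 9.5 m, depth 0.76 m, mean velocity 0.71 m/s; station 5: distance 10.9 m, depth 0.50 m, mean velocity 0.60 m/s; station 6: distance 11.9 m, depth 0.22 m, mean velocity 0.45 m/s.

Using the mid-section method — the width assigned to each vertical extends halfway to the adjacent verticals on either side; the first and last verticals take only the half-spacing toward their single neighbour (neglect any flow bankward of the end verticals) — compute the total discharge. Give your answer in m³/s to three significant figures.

w_1 = (5.3 − 0.0)/2 = 2.65 m; q_1 = 0.58 × 0.17 × 2.65 = 0.2613 m³/s
w_2 = (6.3 − 0.0)/2 = 3.15 m; q_2 = 0.97 × 0.82 × 3.15 = 2.506 m³/s
w_3 = (9.5 − 5.3)/2 = 2.1 m; q_3 = 1.00 × 0.78 × 2.1 = 1.638 m³/s
w_4 = (10.9 − 6.3)/2 = 2.3 m; q_4 = 0.71 × 0.76 × 2.3 = 1.241 m³/s
w_5 = (11.9 − 9.5)/2 = 1.2 m; q_5 = 0.60 × 0.50 × 1.2 = 0.3600 m³/s
w_6 = (11.9 − 10.9)/2 = 0.5 m; q_6 = 0.45 × 0.22 × 0.5 = 0.04950 m³/s
Q = Σ qᵢ = 6.055 m³/s

6.06 m³/s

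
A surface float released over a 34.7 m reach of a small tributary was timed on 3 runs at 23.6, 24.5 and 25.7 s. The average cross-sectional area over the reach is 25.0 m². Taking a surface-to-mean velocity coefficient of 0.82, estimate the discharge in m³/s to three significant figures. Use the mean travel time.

t̄ = (23.6 + 24.5 + 25.7) / 3 = 24.6 s
v_surface = L / t̄ = 34.7 / 24.6 = 1.411 m/s
v_mean = 0.82 × 1.411 = 1.157 m/s
Q = A × v_mean = 25.0 × 1.157 = 28.92 m³/s

28.9 m³/s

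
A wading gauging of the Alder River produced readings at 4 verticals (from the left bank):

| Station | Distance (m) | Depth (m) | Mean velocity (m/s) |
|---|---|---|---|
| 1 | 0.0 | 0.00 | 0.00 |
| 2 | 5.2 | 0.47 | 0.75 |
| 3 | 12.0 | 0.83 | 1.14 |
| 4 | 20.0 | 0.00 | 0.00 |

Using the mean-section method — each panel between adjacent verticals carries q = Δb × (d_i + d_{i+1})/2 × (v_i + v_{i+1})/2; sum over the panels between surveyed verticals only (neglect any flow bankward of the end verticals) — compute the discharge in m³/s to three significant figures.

6.53 m³/s

Panel 1-2: Δb = 5.2 m, d̄ = (0.00+0.47)/2 = 0.235, v̄ = (0.00+0.75)/2 = 0.375 → q = 5.2×0.235×0.375 = 0.4583 m³/s
Panel 2-3: Δb = 6.8 m, d̄ = (0.47+0.83)/2 = 0.65, v̄ = (0.75+1.14)/2 = 0.945 → q = 6.8×0.65×0.945 = 4.177 m³/s
Panel 3-4: Δb = 8 m, d̄ = (0.83+0.00)/2 = 0.415, v̄ = (1.14+0.00)/2 = 0.57 → q = 8×0.415×0.57 = 1.892 m³/s
Q = Σ q = 6.528 m³/s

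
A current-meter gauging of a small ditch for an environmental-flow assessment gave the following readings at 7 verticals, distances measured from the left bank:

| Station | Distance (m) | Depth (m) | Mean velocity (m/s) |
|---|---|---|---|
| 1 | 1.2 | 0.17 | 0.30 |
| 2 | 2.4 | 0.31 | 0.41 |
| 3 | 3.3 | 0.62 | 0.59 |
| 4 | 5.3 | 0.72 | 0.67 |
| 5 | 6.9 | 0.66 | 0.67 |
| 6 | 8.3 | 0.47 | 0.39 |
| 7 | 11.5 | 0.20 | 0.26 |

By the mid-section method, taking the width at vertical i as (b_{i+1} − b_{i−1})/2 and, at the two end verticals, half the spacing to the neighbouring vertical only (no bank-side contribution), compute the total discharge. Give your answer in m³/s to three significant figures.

2.73 m³/s

w_1 = (2.4 − 1.2)/2 = 0.6 m; q_1 = 0.30 × 0.17 × 0.6 = 0.03060 m³/s
w_2 = (3.3 − 1.2)/2 = 1.05 m; q_2 = 0.41 × 0.31 × 1.05 = 0.1335 m³/s
w_3 = (5.3 − 2.4)/2 = 1.45 m; q_3 = 0.59 × 0.62 × 1.45 = 0.5304 m³/s
w_4 = (6.9 − 3.3)/2 = 1.8 m; q_4 = 0.67 × 0.72 × 1.8 = 0.8683 m³/s
w_5 = (8.3 − 5.3)/2 = 1.5 m; q_5 = 0.67 × 0.66 × 1.5 = 0.6633 m³/s
w_6 = (11.5 − 6.9)/2 = 2.3 m; q_6 = 0.39 × 0.47 × 2.3 = 0.4216 m³/s
w_7 = (11.5 − 8.3)/2 = 1.6 m; q_7 = 0.26 × 0.20 × 1.6 = 0.08320 m³/s
Q = Σ qᵢ = 2.731 m³/s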